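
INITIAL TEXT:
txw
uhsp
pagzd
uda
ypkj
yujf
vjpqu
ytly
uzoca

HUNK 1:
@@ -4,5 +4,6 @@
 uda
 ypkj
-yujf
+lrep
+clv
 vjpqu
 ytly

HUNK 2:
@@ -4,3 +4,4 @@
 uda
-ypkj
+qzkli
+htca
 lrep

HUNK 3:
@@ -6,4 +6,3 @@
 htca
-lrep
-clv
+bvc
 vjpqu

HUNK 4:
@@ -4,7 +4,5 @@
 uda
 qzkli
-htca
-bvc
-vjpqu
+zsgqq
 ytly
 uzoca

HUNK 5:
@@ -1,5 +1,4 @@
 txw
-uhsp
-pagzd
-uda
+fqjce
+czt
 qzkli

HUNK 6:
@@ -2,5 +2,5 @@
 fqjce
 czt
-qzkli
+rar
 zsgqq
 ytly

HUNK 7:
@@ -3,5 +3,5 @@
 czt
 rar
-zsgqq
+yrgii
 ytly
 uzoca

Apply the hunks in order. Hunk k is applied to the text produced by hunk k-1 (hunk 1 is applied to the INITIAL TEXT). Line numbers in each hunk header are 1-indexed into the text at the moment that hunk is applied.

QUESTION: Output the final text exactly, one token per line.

Hunk 1: at line 4 remove [yujf] add [lrep,clv] -> 10 lines: txw uhsp pagzd uda ypkj lrep clv vjpqu ytly uzoca
Hunk 2: at line 4 remove [ypkj] add [qzkli,htca] -> 11 lines: txw uhsp pagzd uda qzkli htca lrep clv vjpqu ytly uzoca
Hunk 3: at line 6 remove [lrep,clv] add [bvc] -> 10 lines: txw uhsp pagzd uda qzkli htca bvc vjpqu ytly uzoca
Hunk 4: at line 4 remove [htca,bvc,vjpqu] add [zsgqq] -> 8 lines: txw uhsp pagzd uda qzkli zsgqq ytly uzoca
Hunk 5: at line 1 remove [uhsp,pagzd,uda] add [fqjce,czt] -> 7 lines: txw fqjce czt qzkli zsgqq ytly uzoca
Hunk 6: at line 2 remove [qzkli] add [rar] -> 7 lines: txw fqjce czt rar zsgqq ytly uzoca
Hunk 7: at line 3 remove [zsgqq] add [yrgii] -> 7 lines: txw fqjce czt rar yrgii ytly uzoca

Answer: txw
fqjce
czt
rar
yrgii
ytly
uzoca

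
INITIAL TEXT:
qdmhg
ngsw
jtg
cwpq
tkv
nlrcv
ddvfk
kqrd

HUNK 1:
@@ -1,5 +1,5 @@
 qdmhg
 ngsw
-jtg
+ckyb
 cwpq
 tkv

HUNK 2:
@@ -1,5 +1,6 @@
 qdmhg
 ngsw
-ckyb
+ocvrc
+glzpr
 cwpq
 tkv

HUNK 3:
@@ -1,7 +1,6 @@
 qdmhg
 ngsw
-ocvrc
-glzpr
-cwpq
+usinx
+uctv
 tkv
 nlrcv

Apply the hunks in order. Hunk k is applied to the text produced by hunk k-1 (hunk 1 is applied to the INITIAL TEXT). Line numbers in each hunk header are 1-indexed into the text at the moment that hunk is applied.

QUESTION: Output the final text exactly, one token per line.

Hunk 1: at line 1 remove [jtg] add [ckyb] -> 8 lines: qdmhg ngsw ckyb cwpq tkv nlrcv ddvfk kqrd
Hunk 2: at line 1 remove [ckyb] add [ocvrc,glzpr] -> 9 lines: qdmhg ngsw ocvrc glzpr cwpq tkv nlrcv ddvfk kqrd
Hunk 3: at line 1 remove [ocvrc,glzpr,cwpq] add [usinx,uctv] -> 8 lines: qdmhg ngsw usinx uctv tkv nlrcv ddvfk kqrd

Answer: qdmhg
ngsw
usinx
uctv
tkv
nlrcv
ddvfk
kqrd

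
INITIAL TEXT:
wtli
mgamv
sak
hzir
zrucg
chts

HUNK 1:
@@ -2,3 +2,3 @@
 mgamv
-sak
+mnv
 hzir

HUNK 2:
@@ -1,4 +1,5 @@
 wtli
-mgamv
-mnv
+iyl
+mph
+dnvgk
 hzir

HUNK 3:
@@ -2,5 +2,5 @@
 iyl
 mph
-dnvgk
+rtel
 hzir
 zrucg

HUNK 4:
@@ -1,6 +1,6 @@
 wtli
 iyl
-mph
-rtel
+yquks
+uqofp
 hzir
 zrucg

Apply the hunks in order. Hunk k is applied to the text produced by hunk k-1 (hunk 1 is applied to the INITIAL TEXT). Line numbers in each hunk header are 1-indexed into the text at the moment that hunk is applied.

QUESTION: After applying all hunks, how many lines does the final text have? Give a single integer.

Hunk 1: at line 2 remove [sak] add [mnv] -> 6 lines: wtli mgamv mnv hzir zrucg chts
Hunk 2: at line 1 remove [mgamv,mnv] add [iyl,mph,dnvgk] -> 7 lines: wtli iyl mph dnvgk hzir zrucg chts
Hunk 3: at line 2 remove [dnvgk] add [rtel] -> 7 lines: wtli iyl mph rtel hzir zrucg chts
Hunk 4: at line 1 remove [mph,rtel] add [yquks,uqofp] -> 7 lines: wtli iyl yquks uqofp hzir zrucg chts
Final line count: 7

Answer: 7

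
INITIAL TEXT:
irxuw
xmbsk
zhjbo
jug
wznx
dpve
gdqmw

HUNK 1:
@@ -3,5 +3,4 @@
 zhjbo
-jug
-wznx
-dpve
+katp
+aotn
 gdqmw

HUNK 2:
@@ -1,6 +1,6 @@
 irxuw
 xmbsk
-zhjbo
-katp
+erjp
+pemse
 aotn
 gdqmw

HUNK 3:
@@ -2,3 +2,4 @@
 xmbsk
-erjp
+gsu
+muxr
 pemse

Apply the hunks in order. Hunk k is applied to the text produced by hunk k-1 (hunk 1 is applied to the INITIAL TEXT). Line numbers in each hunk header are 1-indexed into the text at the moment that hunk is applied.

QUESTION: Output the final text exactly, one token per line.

Hunk 1: at line 3 remove [jug,wznx,dpve] add [katp,aotn] -> 6 lines: irxuw xmbsk zhjbo katp aotn gdqmw
Hunk 2: at line 1 remove [zhjbo,katp] add [erjp,pemse] -> 6 lines: irxuw xmbsk erjp pemse aotn gdqmw
Hunk 3: at line 2 remove [erjp] add [gsu,muxr] -> 7 lines: irxuw xmbsk gsu muxr pemse aotn gdqmw

Answer: irxuw
xmbsk
gsu
muxr
pemse
aotn
gdqmw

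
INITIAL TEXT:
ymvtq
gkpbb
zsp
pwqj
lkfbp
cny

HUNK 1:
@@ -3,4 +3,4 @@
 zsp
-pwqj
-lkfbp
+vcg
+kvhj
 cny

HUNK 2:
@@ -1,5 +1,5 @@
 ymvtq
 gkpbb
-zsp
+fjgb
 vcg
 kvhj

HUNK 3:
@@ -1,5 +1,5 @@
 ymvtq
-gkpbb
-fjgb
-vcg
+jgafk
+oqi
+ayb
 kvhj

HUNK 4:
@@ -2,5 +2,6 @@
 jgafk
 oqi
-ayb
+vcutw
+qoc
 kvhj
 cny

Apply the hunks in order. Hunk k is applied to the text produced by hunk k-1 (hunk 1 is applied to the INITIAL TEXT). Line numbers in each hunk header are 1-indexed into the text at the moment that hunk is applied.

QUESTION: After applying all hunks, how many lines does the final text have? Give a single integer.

Answer: 7

Derivation:
Hunk 1: at line 3 remove [pwqj,lkfbp] add [vcg,kvhj] -> 6 lines: ymvtq gkpbb zsp vcg kvhj cny
Hunk 2: at line 1 remove [zsp] add [fjgb] -> 6 lines: ymvtq gkpbb fjgb vcg kvhj cny
Hunk 3: at line 1 remove [gkpbb,fjgb,vcg] add [jgafk,oqi,ayb] -> 6 lines: ymvtq jgafk oqi ayb kvhj cny
Hunk 4: at line 2 remove [ayb] add [vcutw,qoc] -> 7 lines: ymvtq jgafk oqi vcutw qoc kvhj cny
Final line count: 7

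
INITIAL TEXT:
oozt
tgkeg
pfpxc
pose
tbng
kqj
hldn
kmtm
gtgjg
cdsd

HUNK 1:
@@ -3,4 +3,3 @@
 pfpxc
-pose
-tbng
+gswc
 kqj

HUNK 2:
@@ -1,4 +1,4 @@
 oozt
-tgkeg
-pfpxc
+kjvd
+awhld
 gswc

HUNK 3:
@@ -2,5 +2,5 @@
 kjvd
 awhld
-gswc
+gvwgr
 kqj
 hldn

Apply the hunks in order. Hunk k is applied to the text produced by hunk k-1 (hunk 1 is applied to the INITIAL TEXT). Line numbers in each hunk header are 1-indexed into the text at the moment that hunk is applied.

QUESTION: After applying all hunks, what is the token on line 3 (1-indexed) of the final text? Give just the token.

Hunk 1: at line 3 remove [pose,tbng] add [gswc] -> 9 lines: oozt tgkeg pfpxc gswc kqj hldn kmtm gtgjg cdsd
Hunk 2: at line 1 remove [tgkeg,pfpxc] add [kjvd,awhld] -> 9 lines: oozt kjvd awhld gswc kqj hldn kmtm gtgjg cdsd
Hunk 3: at line 2 remove [gswc] add [gvwgr] -> 9 lines: oozt kjvd awhld gvwgr kqj hldn kmtm gtgjg cdsd
Final line 3: awhld

Answer: awhld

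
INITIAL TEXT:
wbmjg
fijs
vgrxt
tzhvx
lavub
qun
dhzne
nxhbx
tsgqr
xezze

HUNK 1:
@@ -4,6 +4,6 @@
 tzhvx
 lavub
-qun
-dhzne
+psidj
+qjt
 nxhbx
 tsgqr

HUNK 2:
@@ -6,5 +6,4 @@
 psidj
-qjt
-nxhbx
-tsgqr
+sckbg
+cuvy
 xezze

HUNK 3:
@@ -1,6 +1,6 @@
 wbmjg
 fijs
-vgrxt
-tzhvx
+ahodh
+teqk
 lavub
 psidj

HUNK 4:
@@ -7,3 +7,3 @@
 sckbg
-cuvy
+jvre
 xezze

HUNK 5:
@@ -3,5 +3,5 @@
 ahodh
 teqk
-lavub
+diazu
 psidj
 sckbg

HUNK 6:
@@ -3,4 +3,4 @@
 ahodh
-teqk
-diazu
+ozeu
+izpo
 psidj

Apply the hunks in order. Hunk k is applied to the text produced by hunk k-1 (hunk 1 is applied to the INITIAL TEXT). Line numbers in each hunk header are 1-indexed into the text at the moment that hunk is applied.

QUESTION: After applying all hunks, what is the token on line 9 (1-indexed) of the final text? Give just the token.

Hunk 1: at line 4 remove [qun,dhzne] add [psidj,qjt] -> 10 lines: wbmjg fijs vgrxt tzhvx lavub psidj qjt nxhbx tsgqr xezze
Hunk 2: at line 6 remove [qjt,nxhbx,tsgqr] add [sckbg,cuvy] -> 9 lines: wbmjg fijs vgrxt tzhvx lavub psidj sckbg cuvy xezze
Hunk 3: at line 1 remove [vgrxt,tzhvx] add [ahodh,teqk] -> 9 lines: wbmjg fijs ahodh teqk lavub psidj sckbg cuvy xezze
Hunk 4: at line 7 remove [cuvy] add [jvre] -> 9 lines: wbmjg fijs ahodh teqk lavub psidj sckbg jvre xezze
Hunk 5: at line 3 remove [lavub] add [diazu] -> 9 lines: wbmjg fijs ahodh teqk diazu psidj sckbg jvre xezze
Hunk 6: at line 3 remove [teqk,diazu] add [ozeu,izpo] -> 9 lines: wbmjg fijs ahodh ozeu izpo psidj sckbg jvre xezze
Final line 9: xezze

Answer: xezze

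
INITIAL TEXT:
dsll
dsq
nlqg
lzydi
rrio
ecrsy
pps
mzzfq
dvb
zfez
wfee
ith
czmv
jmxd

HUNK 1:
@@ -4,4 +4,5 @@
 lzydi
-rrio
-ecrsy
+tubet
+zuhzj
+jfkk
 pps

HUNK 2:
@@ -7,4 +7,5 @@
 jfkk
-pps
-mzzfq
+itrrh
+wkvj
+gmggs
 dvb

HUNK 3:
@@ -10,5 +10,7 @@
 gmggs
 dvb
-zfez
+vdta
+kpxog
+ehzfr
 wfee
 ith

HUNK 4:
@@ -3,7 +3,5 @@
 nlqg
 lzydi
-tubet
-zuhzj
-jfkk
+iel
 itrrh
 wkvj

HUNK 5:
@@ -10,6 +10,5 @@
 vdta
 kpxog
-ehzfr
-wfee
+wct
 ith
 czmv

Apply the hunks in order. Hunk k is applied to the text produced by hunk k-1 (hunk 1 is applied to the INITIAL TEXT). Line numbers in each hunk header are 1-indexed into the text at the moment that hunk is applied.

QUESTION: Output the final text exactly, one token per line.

Hunk 1: at line 4 remove [rrio,ecrsy] add [tubet,zuhzj,jfkk] -> 15 lines: dsll dsq nlqg lzydi tubet zuhzj jfkk pps mzzfq dvb zfez wfee ith czmv jmxd
Hunk 2: at line 7 remove [pps,mzzfq] add [itrrh,wkvj,gmggs] -> 16 lines: dsll dsq nlqg lzydi tubet zuhzj jfkk itrrh wkvj gmggs dvb zfez wfee ith czmv jmxd
Hunk 3: at line 10 remove [zfez] add [vdta,kpxog,ehzfr] -> 18 lines: dsll dsq nlqg lzydi tubet zuhzj jfkk itrrh wkvj gmggs dvb vdta kpxog ehzfr wfee ith czmv jmxd
Hunk 4: at line 3 remove [tubet,zuhzj,jfkk] add [iel] -> 16 lines: dsll dsq nlqg lzydi iel itrrh wkvj gmggs dvb vdta kpxog ehzfr wfee ith czmv jmxd
Hunk 5: at line 10 remove [ehzfr,wfee] add [wct] -> 15 lines: dsll dsq nlqg lzydi iel itrrh wkvj gmggs dvb vdta kpxog wct ith czmv jmxd

Answer: dsll
dsq
nlqg
lzydi
iel
itrrh
wkvj
gmggs
dvb
vdta
kpxog
wct
ith
czmv
jmxd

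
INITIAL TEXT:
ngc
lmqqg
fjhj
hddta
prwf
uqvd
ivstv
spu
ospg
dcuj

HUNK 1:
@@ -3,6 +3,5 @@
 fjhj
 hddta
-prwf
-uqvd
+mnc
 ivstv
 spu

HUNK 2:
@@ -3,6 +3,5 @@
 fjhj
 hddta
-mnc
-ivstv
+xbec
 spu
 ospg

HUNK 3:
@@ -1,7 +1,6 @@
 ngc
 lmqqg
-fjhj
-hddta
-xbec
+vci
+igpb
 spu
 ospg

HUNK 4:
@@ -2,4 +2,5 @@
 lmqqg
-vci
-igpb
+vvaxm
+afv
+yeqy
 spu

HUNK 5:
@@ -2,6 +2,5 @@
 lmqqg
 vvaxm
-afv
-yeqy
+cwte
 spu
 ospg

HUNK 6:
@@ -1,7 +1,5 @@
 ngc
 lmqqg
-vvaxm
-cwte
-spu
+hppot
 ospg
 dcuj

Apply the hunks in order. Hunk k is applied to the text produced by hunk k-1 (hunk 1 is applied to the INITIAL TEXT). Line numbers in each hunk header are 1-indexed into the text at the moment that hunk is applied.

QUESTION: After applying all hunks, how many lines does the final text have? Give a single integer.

Hunk 1: at line 3 remove [prwf,uqvd] add [mnc] -> 9 lines: ngc lmqqg fjhj hddta mnc ivstv spu ospg dcuj
Hunk 2: at line 3 remove [mnc,ivstv] add [xbec] -> 8 lines: ngc lmqqg fjhj hddta xbec spu ospg dcuj
Hunk 3: at line 1 remove [fjhj,hddta,xbec] add [vci,igpb] -> 7 lines: ngc lmqqg vci igpb spu ospg dcuj
Hunk 4: at line 2 remove [vci,igpb] add [vvaxm,afv,yeqy] -> 8 lines: ngc lmqqg vvaxm afv yeqy spu ospg dcuj
Hunk 5: at line 2 remove [afv,yeqy] add [cwte] -> 7 lines: ngc lmqqg vvaxm cwte spu ospg dcuj
Hunk 6: at line 1 remove [vvaxm,cwte,spu] add [hppot] -> 5 lines: ngc lmqqg hppot ospg dcuj
Final line count: 5

Answer: 5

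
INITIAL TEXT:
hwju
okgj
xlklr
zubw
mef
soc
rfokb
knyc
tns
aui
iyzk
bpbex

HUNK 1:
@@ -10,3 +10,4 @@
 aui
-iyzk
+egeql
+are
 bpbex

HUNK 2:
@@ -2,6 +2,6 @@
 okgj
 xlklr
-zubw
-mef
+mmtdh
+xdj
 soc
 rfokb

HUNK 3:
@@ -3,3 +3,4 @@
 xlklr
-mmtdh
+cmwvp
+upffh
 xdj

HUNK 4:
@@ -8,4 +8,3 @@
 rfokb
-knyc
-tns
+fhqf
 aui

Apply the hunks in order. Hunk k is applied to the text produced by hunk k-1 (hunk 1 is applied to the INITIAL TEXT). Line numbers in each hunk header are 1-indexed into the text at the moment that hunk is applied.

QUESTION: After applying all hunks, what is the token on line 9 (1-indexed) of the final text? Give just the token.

Hunk 1: at line 10 remove [iyzk] add [egeql,are] -> 13 lines: hwju okgj xlklr zubw mef soc rfokb knyc tns aui egeql are bpbex
Hunk 2: at line 2 remove [zubw,mef] add [mmtdh,xdj] -> 13 lines: hwju okgj xlklr mmtdh xdj soc rfokb knyc tns aui egeql are bpbex
Hunk 3: at line 3 remove [mmtdh] add [cmwvp,upffh] -> 14 lines: hwju okgj xlklr cmwvp upffh xdj soc rfokb knyc tns aui egeql are bpbex
Hunk 4: at line 8 remove [knyc,tns] add [fhqf] -> 13 lines: hwju okgj xlklr cmwvp upffh xdj soc rfokb fhqf aui egeql are bpbex
Final line 9: fhqf

Answer: fhqf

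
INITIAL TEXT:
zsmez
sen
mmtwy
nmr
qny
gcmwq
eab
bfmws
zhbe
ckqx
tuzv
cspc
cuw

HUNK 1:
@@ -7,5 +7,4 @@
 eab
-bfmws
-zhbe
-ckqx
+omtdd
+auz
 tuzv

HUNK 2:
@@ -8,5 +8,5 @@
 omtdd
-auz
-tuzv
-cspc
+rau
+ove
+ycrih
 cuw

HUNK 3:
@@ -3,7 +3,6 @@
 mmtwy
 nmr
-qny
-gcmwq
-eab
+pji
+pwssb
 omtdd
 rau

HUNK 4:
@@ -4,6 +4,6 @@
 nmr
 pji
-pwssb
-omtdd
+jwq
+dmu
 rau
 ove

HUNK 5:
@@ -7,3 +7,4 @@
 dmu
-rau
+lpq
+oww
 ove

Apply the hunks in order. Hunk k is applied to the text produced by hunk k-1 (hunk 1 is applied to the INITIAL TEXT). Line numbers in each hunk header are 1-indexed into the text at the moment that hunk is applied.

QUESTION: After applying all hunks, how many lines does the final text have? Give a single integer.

Answer: 12

Derivation:
Hunk 1: at line 7 remove [bfmws,zhbe,ckqx] add [omtdd,auz] -> 12 lines: zsmez sen mmtwy nmr qny gcmwq eab omtdd auz tuzv cspc cuw
Hunk 2: at line 8 remove [auz,tuzv,cspc] add [rau,ove,ycrih] -> 12 lines: zsmez sen mmtwy nmr qny gcmwq eab omtdd rau ove ycrih cuw
Hunk 3: at line 3 remove [qny,gcmwq,eab] add [pji,pwssb] -> 11 lines: zsmez sen mmtwy nmr pji pwssb omtdd rau ove ycrih cuw
Hunk 4: at line 4 remove [pwssb,omtdd] add [jwq,dmu] -> 11 lines: zsmez sen mmtwy nmr pji jwq dmu rau ove ycrih cuw
Hunk 5: at line 7 remove [rau] add [lpq,oww] -> 12 lines: zsmez sen mmtwy nmr pji jwq dmu lpq oww ove ycrih cuw
Final line count: 12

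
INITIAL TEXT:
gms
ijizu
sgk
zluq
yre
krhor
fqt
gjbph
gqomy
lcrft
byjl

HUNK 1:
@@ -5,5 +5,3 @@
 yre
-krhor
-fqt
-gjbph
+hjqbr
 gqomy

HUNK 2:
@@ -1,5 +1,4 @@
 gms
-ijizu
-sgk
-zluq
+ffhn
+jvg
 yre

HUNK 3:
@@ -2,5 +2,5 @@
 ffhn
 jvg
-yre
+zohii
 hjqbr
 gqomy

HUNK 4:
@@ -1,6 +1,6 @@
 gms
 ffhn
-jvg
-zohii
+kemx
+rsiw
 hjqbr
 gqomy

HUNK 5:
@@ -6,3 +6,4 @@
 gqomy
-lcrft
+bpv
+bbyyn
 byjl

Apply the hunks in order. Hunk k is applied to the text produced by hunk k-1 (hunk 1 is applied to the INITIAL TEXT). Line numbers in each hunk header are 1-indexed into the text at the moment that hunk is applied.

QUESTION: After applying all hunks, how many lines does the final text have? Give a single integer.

Hunk 1: at line 5 remove [krhor,fqt,gjbph] add [hjqbr] -> 9 lines: gms ijizu sgk zluq yre hjqbr gqomy lcrft byjl
Hunk 2: at line 1 remove [ijizu,sgk,zluq] add [ffhn,jvg] -> 8 lines: gms ffhn jvg yre hjqbr gqomy lcrft byjl
Hunk 3: at line 2 remove [yre] add [zohii] -> 8 lines: gms ffhn jvg zohii hjqbr gqomy lcrft byjl
Hunk 4: at line 1 remove [jvg,zohii] add [kemx,rsiw] -> 8 lines: gms ffhn kemx rsiw hjqbr gqomy lcrft byjl
Hunk 5: at line 6 remove [lcrft] add [bpv,bbyyn] -> 9 lines: gms ffhn kemx rsiw hjqbr gqomy bpv bbyyn byjl
Final line count: 9

Answer: 9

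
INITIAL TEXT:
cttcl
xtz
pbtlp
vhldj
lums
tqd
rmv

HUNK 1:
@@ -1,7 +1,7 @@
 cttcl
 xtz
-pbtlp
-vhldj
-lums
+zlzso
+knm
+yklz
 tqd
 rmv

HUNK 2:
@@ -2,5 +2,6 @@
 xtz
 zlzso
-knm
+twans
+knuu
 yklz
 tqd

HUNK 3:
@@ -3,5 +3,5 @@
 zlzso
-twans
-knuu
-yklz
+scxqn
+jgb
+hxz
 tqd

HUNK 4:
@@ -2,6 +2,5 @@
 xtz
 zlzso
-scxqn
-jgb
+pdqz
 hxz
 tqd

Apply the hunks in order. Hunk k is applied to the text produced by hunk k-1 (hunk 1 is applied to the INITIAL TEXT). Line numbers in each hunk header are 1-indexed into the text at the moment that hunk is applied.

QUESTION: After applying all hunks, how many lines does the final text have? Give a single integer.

Answer: 7

Derivation:
Hunk 1: at line 1 remove [pbtlp,vhldj,lums] add [zlzso,knm,yklz] -> 7 lines: cttcl xtz zlzso knm yklz tqd rmv
Hunk 2: at line 2 remove [knm] add [twans,knuu] -> 8 lines: cttcl xtz zlzso twans knuu yklz tqd rmv
Hunk 3: at line 3 remove [twans,knuu,yklz] add [scxqn,jgb,hxz] -> 8 lines: cttcl xtz zlzso scxqn jgb hxz tqd rmv
Hunk 4: at line 2 remove [scxqn,jgb] add [pdqz] -> 7 lines: cttcl xtz zlzso pdqz hxz tqd rmv
Final line count: 7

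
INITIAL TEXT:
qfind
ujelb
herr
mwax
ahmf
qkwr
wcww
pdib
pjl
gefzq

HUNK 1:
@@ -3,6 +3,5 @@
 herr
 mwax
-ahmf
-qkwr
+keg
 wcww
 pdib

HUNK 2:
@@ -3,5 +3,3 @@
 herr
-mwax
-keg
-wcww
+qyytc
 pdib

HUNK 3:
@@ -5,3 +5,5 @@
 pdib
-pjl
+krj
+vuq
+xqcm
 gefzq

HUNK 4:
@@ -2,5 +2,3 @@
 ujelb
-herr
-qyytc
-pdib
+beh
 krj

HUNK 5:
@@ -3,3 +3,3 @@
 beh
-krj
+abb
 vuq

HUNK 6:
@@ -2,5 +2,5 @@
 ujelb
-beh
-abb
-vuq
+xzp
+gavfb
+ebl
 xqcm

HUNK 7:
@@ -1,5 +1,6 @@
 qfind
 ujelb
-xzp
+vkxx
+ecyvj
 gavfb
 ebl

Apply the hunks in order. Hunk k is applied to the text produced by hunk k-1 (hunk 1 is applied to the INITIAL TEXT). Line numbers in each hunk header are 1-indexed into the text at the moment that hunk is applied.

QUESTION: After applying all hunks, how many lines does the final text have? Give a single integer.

Hunk 1: at line 3 remove [ahmf,qkwr] add [keg] -> 9 lines: qfind ujelb herr mwax keg wcww pdib pjl gefzq
Hunk 2: at line 3 remove [mwax,keg,wcww] add [qyytc] -> 7 lines: qfind ujelb herr qyytc pdib pjl gefzq
Hunk 3: at line 5 remove [pjl] add [krj,vuq,xqcm] -> 9 lines: qfind ujelb herr qyytc pdib krj vuq xqcm gefzq
Hunk 4: at line 2 remove [herr,qyytc,pdib] add [beh] -> 7 lines: qfind ujelb beh krj vuq xqcm gefzq
Hunk 5: at line 3 remove [krj] add [abb] -> 7 lines: qfind ujelb beh abb vuq xqcm gefzq
Hunk 6: at line 2 remove [beh,abb,vuq] add [xzp,gavfb,ebl] -> 7 lines: qfind ujelb xzp gavfb ebl xqcm gefzq
Hunk 7: at line 1 remove [xzp] add [vkxx,ecyvj] -> 8 lines: qfind ujelb vkxx ecyvj gavfb ebl xqcm gefzq
Final line count: 8

Answer: 8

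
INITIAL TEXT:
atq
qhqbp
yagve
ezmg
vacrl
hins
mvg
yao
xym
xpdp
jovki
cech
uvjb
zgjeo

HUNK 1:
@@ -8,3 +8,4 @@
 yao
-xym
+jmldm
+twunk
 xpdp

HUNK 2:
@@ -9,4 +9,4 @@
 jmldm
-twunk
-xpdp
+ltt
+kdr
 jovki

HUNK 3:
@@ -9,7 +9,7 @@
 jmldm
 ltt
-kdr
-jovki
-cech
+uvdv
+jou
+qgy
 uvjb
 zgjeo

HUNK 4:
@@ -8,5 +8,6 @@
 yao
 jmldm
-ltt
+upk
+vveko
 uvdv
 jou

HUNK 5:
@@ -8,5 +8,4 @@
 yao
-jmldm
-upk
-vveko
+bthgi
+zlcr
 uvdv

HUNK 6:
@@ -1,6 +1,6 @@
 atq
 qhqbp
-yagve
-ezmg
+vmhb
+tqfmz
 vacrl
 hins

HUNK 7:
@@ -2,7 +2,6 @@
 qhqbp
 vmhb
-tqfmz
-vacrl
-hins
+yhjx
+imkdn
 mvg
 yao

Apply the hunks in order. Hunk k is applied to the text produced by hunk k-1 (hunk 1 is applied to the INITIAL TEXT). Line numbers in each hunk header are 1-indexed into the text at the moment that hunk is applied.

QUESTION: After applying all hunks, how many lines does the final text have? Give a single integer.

Hunk 1: at line 8 remove [xym] add [jmldm,twunk] -> 15 lines: atq qhqbp yagve ezmg vacrl hins mvg yao jmldm twunk xpdp jovki cech uvjb zgjeo
Hunk 2: at line 9 remove [twunk,xpdp] add [ltt,kdr] -> 15 lines: atq qhqbp yagve ezmg vacrl hins mvg yao jmldm ltt kdr jovki cech uvjb zgjeo
Hunk 3: at line 9 remove [kdr,jovki,cech] add [uvdv,jou,qgy] -> 15 lines: atq qhqbp yagve ezmg vacrl hins mvg yao jmldm ltt uvdv jou qgy uvjb zgjeo
Hunk 4: at line 8 remove [ltt] add [upk,vveko] -> 16 lines: atq qhqbp yagve ezmg vacrl hins mvg yao jmldm upk vveko uvdv jou qgy uvjb zgjeo
Hunk 5: at line 8 remove [jmldm,upk,vveko] add [bthgi,zlcr] -> 15 lines: atq qhqbp yagve ezmg vacrl hins mvg yao bthgi zlcr uvdv jou qgy uvjb zgjeo
Hunk 6: at line 1 remove [yagve,ezmg] add [vmhb,tqfmz] -> 15 lines: atq qhqbp vmhb tqfmz vacrl hins mvg yao bthgi zlcr uvdv jou qgy uvjb zgjeo
Hunk 7: at line 2 remove [tqfmz,vacrl,hins] add [yhjx,imkdn] -> 14 lines: atq qhqbp vmhb yhjx imkdn mvg yao bthgi zlcr uvdv jou qgy uvjb zgjeo
Final line count: 14

Answer: 14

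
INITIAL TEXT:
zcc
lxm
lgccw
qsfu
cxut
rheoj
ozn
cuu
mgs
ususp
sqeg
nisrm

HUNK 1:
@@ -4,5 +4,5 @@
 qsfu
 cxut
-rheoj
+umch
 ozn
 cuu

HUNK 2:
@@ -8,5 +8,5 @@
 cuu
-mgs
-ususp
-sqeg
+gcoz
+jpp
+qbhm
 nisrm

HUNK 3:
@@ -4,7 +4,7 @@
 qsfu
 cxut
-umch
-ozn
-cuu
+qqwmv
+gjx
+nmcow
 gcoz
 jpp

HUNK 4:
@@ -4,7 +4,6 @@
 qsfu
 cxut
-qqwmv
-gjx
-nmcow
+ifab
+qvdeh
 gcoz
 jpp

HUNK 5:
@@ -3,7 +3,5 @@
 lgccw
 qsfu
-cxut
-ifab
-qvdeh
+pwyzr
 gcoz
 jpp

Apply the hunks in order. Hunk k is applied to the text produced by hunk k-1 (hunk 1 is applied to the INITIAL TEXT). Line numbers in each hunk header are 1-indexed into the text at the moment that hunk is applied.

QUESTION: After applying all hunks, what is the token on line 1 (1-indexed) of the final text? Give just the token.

Hunk 1: at line 4 remove [rheoj] add [umch] -> 12 lines: zcc lxm lgccw qsfu cxut umch ozn cuu mgs ususp sqeg nisrm
Hunk 2: at line 8 remove [mgs,ususp,sqeg] add [gcoz,jpp,qbhm] -> 12 lines: zcc lxm lgccw qsfu cxut umch ozn cuu gcoz jpp qbhm nisrm
Hunk 3: at line 4 remove [umch,ozn,cuu] add [qqwmv,gjx,nmcow] -> 12 lines: zcc lxm lgccw qsfu cxut qqwmv gjx nmcow gcoz jpp qbhm nisrm
Hunk 4: at line 4 remove [qqwmv,gjx,nmcow] add [ifab,qvdeh] -> 11 lines: zcc lxm lgccw qsfu cxut ifab qvdeh gcoz jpp qbhm nisrm
Hunk 5: at line 3 remove [cxut,ifab,qvdeh] add [pwyzr] -> 9 lines: zcc lxm lgccw qsfu pwyzr gcoz jpp qbhm nisrm
Final line 1: zcc

Answer: zcc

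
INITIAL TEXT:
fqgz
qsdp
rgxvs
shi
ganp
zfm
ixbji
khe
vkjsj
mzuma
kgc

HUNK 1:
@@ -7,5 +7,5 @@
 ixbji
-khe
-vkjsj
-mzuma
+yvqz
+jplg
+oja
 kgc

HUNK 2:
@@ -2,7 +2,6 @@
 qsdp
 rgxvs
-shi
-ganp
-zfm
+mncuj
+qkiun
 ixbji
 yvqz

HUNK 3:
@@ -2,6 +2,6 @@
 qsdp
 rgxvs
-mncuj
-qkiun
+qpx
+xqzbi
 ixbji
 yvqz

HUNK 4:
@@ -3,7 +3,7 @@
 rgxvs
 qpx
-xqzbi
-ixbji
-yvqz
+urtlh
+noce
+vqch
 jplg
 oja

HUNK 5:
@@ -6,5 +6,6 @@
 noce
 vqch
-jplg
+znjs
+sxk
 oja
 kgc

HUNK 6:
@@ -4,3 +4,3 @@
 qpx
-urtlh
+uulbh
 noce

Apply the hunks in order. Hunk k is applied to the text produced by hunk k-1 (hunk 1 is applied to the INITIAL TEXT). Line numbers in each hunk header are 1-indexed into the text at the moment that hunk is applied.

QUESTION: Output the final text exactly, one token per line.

Answer: fqgz
qsdp
rgxvs
qpx
uulbh
noce
vqch
znjs
sxk
oja
kgc

Derivation:
Hunk 1: at line 7 remove [khe,vkjsj,mzuma] add [yvqz,jplg,oja] -> 11 lines: fqgz qsdp rgxvs shi ganp zfm ixbji yvqz jplg oja kgc
Hunk 2: at line 2 remove [shi,ganp,zfm] add [mncuj,qkiun] -> 10 lines: fqgz qsdp rgxvs mncuj qkiun ixbji yvqz jplg oja kgc
Hunk 3: at line 2 remove [mncuj,qkiun] add [qpx,xqzbi] -> 10 lines: fqgz qsdp rgxvs qpx xqzbi ixbji yvqz jplg oja kgc
Hunk 4: at line 3 remove [xqzbi,ixbji,yvqz] add [urtlh,noce,vqch] -> 10 lines: fqgz qsdp rgxvs qpx urtlh noce vqch jplg oja kgc
Hunk 5: at line 6 remove [jplg] add [znjs,sxk] -> 11 lines: fqgz qsdp rgxvs qpx urtlh noce vqch znjs sxk oja kgc
Hunk 6: at line 4 remove [urtlh] add [uulbh] -> 11 lines: fqgz qsdp rgxvs qpx uulbh noce vqch znjs sxk oja kgc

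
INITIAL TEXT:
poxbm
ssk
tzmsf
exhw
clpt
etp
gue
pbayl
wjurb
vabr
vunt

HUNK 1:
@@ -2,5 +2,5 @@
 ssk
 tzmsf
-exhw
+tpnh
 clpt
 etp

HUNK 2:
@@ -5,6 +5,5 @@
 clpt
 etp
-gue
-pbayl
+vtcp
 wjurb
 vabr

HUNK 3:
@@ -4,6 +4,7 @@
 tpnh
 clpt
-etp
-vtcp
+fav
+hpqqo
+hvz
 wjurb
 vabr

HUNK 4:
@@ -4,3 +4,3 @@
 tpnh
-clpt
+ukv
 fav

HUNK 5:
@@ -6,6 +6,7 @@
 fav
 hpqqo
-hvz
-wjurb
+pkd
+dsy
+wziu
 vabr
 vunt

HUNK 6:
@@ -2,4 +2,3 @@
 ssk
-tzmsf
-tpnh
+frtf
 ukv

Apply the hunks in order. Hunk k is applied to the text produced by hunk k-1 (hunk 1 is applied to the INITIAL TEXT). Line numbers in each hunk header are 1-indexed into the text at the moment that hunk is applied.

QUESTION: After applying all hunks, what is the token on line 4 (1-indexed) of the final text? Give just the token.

Answer: ukv

Derivation:
Hunk 1: at line 2 remove [exhw] add [tpnh] -> 11 lines: poxbm ssk tzmsf tpnh clpt etp gue pbayl wjurb vabr vunt
Hunk 2: at line 5 remove [gue,pbayl] add [vtcp] -> 10 lines: poxbm ssk tzmsf tpnh clpt etp vtcp wjurb vabr vunt
Hunk 3: at line 4 remove [etp,vtcp] add [fav,hpqqo,hvz] -> 11 lines: poxbm ssk tzmsf tpnh clpt fav hpqqo hvz wjurb vabr vunt
Hunk 4: at line 4 remove [clpt] add [ukv] -> 11 lines: poxbm ssk tzmsf tpnh ukv fav hpqqo hvz wjurb vabr vunt
Hunk 5: at line 6 remove [hvz,wjurb] add [pkd,dsy,wziu] -> 12 lines: poxbm ssk tzmsf tpnh ukv fav hpqqo pkd dsy wziu vabr vunt
Hunk 6: at line 2 remove [tzmsf,tpnh] add [frtf] -> 11 lines: poxbm ssk frtf ukv fav hpqqo pkd dsy wziu vabr vunt
Final line 4: ukv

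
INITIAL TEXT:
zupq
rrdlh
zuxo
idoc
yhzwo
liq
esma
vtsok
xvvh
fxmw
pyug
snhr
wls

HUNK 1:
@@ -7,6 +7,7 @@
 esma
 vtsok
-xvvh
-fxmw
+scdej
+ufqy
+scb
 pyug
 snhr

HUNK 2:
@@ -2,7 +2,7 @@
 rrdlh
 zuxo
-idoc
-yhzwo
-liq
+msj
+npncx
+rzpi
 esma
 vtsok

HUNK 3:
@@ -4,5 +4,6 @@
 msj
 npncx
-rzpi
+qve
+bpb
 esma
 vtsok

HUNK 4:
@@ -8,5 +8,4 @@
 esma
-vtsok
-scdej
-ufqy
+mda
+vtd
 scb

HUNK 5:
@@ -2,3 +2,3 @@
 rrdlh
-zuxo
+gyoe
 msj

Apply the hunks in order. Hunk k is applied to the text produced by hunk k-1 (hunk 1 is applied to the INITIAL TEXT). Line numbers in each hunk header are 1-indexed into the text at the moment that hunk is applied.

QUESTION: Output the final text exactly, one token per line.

Answer: zupq
rrdlh
gyoe
msj
npncx
qve
bpb
esma
mda
vtd
scb
pyug
snhr
wls

Derivation:
Hunk 1: at line 7 remove [xvvh,fxmw] add [scdej,ufqy,scb] -> 14 lines: zupq rrdlh zuxo idoc yhzwo liq esma vtsok scdej ufqy scb pyug snhr wls
Hunk 2: at line 2 remove [idoc,yhzwo,liq] add [msj,npncx,rzpi] -> 14 lines: zupq rrdlh zuxo msj npncx rzpi esma vtsok scdej ufqy scb pyug snhr wls
Hunk 3: at line 4 remove [rzpi] add [qve,bpb] -> 15 lines: zupq rrdlh zuxo msj npncx qve bpb esma vtsok scdej ufqy scb pyug snhr wls
Hunk 4: at line 8 remove [vtsok,scdej,ufqy] add [mda,vtd] -> 14 lines: zupq rrdlh zuxo msj npncx qve bpb esma mda vtd scb pyug snhr wls
Hunk 5: at line 2 remove [zuxo] add [gyoe] -> 14 lines: zupq rrdlh gyoe msj npncx qve bpb esma mda vtd scb pyug snhr wls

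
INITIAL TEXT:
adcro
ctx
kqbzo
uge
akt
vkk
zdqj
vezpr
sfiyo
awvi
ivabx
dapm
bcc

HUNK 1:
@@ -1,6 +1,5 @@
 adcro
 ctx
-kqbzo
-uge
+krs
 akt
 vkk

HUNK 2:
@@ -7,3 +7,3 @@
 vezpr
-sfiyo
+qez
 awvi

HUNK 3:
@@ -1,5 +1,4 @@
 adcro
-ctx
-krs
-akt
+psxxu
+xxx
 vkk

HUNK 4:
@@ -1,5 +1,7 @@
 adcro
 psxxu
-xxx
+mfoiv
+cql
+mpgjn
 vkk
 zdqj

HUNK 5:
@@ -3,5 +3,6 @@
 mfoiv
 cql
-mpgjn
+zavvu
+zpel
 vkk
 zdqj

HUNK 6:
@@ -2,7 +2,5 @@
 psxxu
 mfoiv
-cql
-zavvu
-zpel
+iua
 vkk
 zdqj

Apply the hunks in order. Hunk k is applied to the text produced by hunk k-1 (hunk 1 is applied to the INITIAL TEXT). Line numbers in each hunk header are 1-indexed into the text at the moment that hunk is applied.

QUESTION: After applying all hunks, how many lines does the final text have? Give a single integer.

Hunk 1: at line 1 remove [kqbzo,uge] add [krs] -> 12 lines: adcro ctx krs akt vkk zdqj vezpr sfiyo awvi ivabx dapm bcc
Hunk 2: at line 7 remove [sfiyo] add [qez] -> 12 lines: adcro ctx krs akt vkk zdqj vezpr qez awvi ivabx dapm bcc
Hunk 3: at line 1 remove [ctx,krs,akt] add [psxxu,xxx] -> 11 lines: adcro psxxu xxx vkk zdqj vezpr qez awvi ivabx dapm bcc
Hunk 4: at line 1 remove [xxx] add [mfoiv,cql,mpgjn] -> 13 lines: adcro psxxu mfoiv cql mpgjn vkk zdqj vezpr qez awvi ivabx dapm bcc
Hunk 5: at line 3 remove [mpgjn] add [zavvu,zpel] -> 14 lines: adcro psxxu mfoiv cql zavvu zpel vkk zdqj vezpr qez awvi ivabx dapm bcc
Hunk 6: at line 2 remove [cql,zavvu,zpel] add [iua] -> 12 lines: adcro psxxu mfoiv iua vkk zdqj vezpr qez awvi ivabx dapm bcc
Final line count: 12

Answer: 12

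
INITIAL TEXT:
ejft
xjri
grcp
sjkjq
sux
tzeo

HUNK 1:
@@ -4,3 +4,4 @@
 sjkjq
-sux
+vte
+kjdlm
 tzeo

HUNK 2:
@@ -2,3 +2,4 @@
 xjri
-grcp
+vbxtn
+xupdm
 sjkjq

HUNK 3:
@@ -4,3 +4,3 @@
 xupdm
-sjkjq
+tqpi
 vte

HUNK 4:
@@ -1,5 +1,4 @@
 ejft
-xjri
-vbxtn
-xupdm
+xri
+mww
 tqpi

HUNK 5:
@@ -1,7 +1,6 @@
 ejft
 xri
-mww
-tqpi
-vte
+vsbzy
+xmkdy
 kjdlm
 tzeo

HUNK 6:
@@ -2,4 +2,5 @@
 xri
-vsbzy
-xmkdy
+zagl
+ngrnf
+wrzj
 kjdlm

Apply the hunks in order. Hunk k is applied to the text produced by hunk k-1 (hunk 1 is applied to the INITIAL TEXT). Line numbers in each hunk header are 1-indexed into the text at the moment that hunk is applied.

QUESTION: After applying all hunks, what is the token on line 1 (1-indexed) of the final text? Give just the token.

Answer: ejft

Derivation:
Hunk 1: at line 4 remove [sux] add [vte,kjdlm] -> 7 lines: ejft xjri grcp sjkjq vte kjdlm tzeo
Hunk 2: at line 2 remove [grcp] add [vbxtn,xupdm] -> 8 lines: ejft xjri vbxtn xupdm sjkjq vte kjdlm tzeo
Hunk 3: at line 4 remove [sjkjq] add [tqpi] -> 8 lines: ejft xjri vbxtn xupdm tqpi vte kjdlm tzeo
Hunk 4: at line 1 remove [xjri,vbxtn,xupdm] add [xri,mww] -> 7 lines: ejft xri mww tqpi vte kjdlm tzeo
Hunk 5: at line 1 remove [mww,tqpi,vte] add [vsbzy,xmkdy] -> 6 lines: ejft xri vsbzy xmkdy kjdlm tzeo
Hunk 6: at line 2 remove [vsbzy,xmkdy] add [zagl,ngrnf,wrzj] -> 7 lines: ejft xri zagl ngrnf wrzj kjdlm tzeo
Final line 1: ejft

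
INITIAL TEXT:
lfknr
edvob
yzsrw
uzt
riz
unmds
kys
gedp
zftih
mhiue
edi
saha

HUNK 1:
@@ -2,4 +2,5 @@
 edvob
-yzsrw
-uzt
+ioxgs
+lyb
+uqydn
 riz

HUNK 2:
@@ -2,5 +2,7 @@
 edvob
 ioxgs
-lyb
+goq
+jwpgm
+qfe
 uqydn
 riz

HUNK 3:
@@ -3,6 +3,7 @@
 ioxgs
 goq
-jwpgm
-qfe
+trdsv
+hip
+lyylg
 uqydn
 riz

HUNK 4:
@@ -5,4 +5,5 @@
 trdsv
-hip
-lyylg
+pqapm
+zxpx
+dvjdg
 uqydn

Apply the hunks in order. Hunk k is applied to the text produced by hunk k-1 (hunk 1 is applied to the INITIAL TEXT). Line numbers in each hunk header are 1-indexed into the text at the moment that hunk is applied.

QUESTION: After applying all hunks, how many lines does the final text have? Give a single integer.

Answer: 17

Derivation:
Hunk 1: at line 2 remove [yzsrw,uzt] add [ioxgs,lyb,uqydn] -> 13 lines: lfknr edvob ioxgs lyb uqydn riz unmds kys gedp zftih mhiue edi saha
Hunk 2: at line 2 remove [lyb] add [goq,jwpgm,qfe] -> 15 lines: lfknr edvob ioxgs goq jwpgm qfe uqydn riz unmds kys gedp zftih mhiue edi saha
Hunk 3: at line 3 remove [jwpgm,qfe] add [trdsv,hip,lyylg] -> 16 lines: lfknr edvob ioxgs goq trdsv hip lyylg uqydn riz unmds kys gedp zftih mhiue edi saha
Hunk 4: at line 5 remove [hip,lyylg] add [pqapm,zxpx,dvjdg] -> 17 lines: lfknr edvob ioxgs goq trdsv pqapm zxpx dvjdg uqydn riz unmds kys gedp zftih mhiue edi saha
Final line count: 17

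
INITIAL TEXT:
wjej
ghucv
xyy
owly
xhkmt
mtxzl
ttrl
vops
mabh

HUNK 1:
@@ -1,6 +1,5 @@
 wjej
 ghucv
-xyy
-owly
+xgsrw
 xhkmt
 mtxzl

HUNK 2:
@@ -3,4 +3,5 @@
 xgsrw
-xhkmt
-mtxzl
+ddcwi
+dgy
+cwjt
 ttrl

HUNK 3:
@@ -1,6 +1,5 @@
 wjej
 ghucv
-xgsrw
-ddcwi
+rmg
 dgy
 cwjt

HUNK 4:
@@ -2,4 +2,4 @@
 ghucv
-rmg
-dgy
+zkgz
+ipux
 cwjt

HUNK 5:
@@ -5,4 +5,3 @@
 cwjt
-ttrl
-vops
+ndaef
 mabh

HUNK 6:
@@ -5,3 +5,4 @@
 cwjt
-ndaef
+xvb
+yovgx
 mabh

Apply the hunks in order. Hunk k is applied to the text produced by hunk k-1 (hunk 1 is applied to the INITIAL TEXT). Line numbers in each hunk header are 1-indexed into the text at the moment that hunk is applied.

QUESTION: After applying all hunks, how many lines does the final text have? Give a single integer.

Hunk 1: at line 1 remove [xyy,owly] add [xgsrw] -> 8 lines: wjej ghucv xgsrw xhkmt mtxzl ttrl vops mabh
Hunk 2: at line 3 remove [xhkmt,mtxzl] add [ddcwi,dgy,cwjt] -> 9 lines: wjej ghucv xgsrw ddcwi dgy cwjt ttrl vops mabh
Hunk 3: at line 1 remove [xgsrw,ddcwi] add [rmg] -> 8 lines: wjej ghucv rmg dgy cwjt ttrl vops mabh
Hunk 4: at line 2 remove [rmg,dgy] add [zkgz,ipux] -> 8 lines: wjej ghucv zkgz ipux cwjt ttrl vops mabh
Hunk 5: at line 5 remove [ttrl,vops] add [ndaef] -> 7 lines: wjej ghucv zkgz ipux cwjt ndaef mabh
Hunk 6: at line 5 remove [ndaef] add [xvb,yovgx] -> 8 lines: wjej ghucv zkgz ipux cwjt xvb yovgx mabh
Final line count: 8

Answer: 8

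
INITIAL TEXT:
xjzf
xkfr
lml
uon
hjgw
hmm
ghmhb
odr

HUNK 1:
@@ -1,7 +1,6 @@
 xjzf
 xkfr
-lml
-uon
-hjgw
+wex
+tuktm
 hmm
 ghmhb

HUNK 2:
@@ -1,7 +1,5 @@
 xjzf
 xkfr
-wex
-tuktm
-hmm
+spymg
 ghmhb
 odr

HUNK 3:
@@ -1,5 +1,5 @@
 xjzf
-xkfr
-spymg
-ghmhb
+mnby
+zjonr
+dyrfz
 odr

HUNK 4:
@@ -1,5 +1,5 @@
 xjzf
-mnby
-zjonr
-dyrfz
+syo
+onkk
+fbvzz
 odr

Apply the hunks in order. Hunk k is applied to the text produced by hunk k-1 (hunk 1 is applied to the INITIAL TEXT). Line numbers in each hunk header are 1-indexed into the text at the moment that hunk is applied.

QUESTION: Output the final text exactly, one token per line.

Answer: xjzf
syo
onkk
fbvzz
odr

Derivation:
Hunk 1: at line 1 remove [lml,uon,hjgw] add [wex,tuktm] -> 7 lines: xjzf xkfr wex tuktm hmm ghmhb odr
Hunk 2: at line 1 remove [wex,tuktm,hmm] add [spymg] -> 5 lines: xjzf xkfr spymg ghmhb odr
Hunk 3: at line 1 remove [xkfr,spymg,ghmhb] add [mnby,zjonr,dyrfz] -> 5 lines: xjzf mnby zjonr dyrfz odr
Hunk 4: at line 1 remove [mnby,zjonr,dyrfz] add [syo,onkk,fbvzz] -> 5 lines: xjzf syo onkk fbvzz odr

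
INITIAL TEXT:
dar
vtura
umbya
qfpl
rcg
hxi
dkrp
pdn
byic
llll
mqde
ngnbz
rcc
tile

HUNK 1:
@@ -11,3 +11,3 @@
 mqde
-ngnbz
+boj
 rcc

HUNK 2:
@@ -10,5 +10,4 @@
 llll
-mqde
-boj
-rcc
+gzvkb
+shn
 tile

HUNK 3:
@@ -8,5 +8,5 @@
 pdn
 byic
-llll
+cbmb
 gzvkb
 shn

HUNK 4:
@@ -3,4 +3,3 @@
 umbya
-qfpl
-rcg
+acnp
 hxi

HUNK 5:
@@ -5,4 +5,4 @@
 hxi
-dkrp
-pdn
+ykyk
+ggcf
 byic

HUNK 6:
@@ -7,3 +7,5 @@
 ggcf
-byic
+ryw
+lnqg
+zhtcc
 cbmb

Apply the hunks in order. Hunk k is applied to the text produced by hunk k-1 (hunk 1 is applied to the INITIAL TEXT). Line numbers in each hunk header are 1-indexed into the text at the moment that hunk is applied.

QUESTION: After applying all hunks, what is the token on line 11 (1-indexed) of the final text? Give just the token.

Answer: cbmb

Derivation:
Hunk 1: at line 11 remove [ngnbz] add [boj] -> 14 lines: dar vtura umbya qfpl rcg hxi dkrp pdn byic llll mqde boj rcc tile
Hunk 2: at line 10 remove [mqde,boj,rcc] add [gzvkb,shn] -> 13 lines: dar vtura umbya qfpl rcg hxi dkrp pdn byic llll gzvkb shn tile
Hunk 3: at line 8 remove [llll] add [cbmb] -> 13 lines: dar vtura umbya qfpl rcg hxi dkrp pdn byic cbmb gzvkb shn tile
Hunk 4: at line 3 remove [qfpl,rcg] add [acnp] -> 12 lines: dar vtura umbya acnp hxi dkrp pdn byic cbmb gzvkb shn tile
Hunk 5: at line 5 remove [dkrp,pdn] add [ykyk,ggcf] -> 12 lines: dar vtura umbya acnp hxi ykyk ggcf byic cbmb gzvkb shn tile
Hunk 6: at line 7 remove [byic] add [ryw,lnqg,zhtcc] -> 14 lines: dar vtura umbya acnp hxi ykyk ggcf ryw lnqg zhtcc cbmb gzvkb shn tile
Final line 11: cbmb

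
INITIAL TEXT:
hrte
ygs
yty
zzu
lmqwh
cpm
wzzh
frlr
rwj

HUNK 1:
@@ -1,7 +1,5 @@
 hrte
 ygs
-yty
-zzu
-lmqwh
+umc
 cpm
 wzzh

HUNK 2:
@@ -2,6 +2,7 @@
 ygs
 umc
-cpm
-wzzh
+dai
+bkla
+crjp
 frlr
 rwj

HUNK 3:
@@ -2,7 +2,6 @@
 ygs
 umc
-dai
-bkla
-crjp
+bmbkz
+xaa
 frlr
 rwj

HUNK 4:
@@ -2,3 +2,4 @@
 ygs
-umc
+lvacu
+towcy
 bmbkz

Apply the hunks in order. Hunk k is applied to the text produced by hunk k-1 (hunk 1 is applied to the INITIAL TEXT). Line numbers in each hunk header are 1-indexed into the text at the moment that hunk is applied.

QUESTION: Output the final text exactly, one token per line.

Answer: hrte
ygs
lvacu
towcy
bmbkz
xaa
frlr
rwj

Derivation:
Hunk 1: at line 1 remove [yty,zzu,lmqwh] add [umc] -> 7 lines: hrte ygs umc cpm wzzh frlr rwj
Hunk 2: at line 2 remove [cpm,wzzh] add [dai,bkla,crjp] -> 8 lines: hrte ygs umc dai bkla crjp frlr rwj
Hunk 3: at line 2 remove [dai,bkla,crjp] add [bmbkz,xaa] -> 7 lines: hrte ygs umc bmbkz xaa frlr rwj
Hunk 4: at line 2 remove [umc] add [lvacu,towcy] -> 8 lines: hrte ygs lvacu towcy bmbkz xaa frlr rwj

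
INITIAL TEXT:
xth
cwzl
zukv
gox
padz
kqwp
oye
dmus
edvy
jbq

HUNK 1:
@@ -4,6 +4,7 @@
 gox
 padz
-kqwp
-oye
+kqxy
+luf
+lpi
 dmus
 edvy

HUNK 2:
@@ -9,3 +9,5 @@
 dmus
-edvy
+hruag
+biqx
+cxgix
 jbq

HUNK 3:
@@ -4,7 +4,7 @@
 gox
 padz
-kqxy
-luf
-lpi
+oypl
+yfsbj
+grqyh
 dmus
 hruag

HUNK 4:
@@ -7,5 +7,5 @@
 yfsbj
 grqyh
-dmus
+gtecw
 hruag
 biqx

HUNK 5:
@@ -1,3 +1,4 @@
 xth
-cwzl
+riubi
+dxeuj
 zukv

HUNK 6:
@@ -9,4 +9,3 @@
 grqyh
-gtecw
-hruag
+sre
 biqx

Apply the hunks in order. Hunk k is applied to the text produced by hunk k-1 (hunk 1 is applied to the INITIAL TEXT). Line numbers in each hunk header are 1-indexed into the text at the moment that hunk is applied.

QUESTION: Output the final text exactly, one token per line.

Hunk 1: at line 4 remove [kqwp,oye] add [kqxy,luf,lpi] -> 11 lines: xth cwzl zukv gox padz kqxy luf lpi dmus edvy jbq
Hunk 2: at line 9 remove [edvy] add [hruag,biqx,cxgix] -> 13 lines: xth cwzl zukv gox padz kqxy luf lpi dmus hruag biqx cxgix jbq
Hunk 3: at line 4 remove [kqxy,luf,lpi] add [oypl,yfsbj,grqyh] -> 13 lines: xth cwzl zukv gox padz oypl yfsbj grqyh dmus hruag biqx cxgix jbq
Hunk 4: at line 7 remove [dmus] add [gtecw] -> 13 lines: xth cwzl zukv gox padz oypl yfsbj grqyh gtecw hruag biqx cxgix jbq
Hunk 5: at line 1 remove [cwzl] add [riubi,dxeuj] -> 14 lines: xth riubi dxeuj zukv gox padz oypl yfsbj grqyh gtecw hruag biqx cxgix jbq
Hunk 6: at line 9 remove [gtecw,hruag] add [sre] -> 13 lines: xth riubi dxeuj zukv gox padz oypl yfsbj grqyh sre biqx cxgix jbq

Answer: xth
riubi
dxeuj
zukv
gox
padz
oypl
yfsbj
grqyh
sre
biqx
cxgix
jbq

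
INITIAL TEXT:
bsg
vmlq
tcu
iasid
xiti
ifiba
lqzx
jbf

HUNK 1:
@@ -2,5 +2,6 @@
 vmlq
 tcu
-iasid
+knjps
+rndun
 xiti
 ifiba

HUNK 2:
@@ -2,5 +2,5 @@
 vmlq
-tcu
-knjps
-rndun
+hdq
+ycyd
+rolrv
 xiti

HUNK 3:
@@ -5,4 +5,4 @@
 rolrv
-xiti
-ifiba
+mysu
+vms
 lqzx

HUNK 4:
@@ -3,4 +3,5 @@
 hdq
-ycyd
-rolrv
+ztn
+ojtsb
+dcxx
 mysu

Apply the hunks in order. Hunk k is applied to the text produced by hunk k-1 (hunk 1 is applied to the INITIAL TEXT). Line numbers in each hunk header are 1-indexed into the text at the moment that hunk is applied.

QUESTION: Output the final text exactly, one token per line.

Answer: bsg
vmlq
hdq
ztn
ojtsb
dcxx
mysu
vms
lqzx
jbf

Derivation:
Hunk 1: at line 2 remove [iasid] add [knjps,rndun] -> 9 lines: bsg vmlq tcu knjps rndun xiti ifiba lqzx jbf
Hunk 2: at line 2 remove [tcu,knjps,rndun] add [hdq,ycyd,rolrv] -> 9 lines: bsg vmlq hdq ycyd rolrv xiti ifiba lqzx jbf
Hunk 3: at line 5 remove [xiti,ifiba] add [mysu,vms] -> 9 lines: bsg vmlq hdq ycyd rolrv mysu vms lqzx jbf
Hunk 4: at line 3 remove [ycyd,rolrv] add [ztn,ojtsb,dcxx] -> 10 lines: bsg vmlq hdq ztn ojtsb dcxx mysu vms lqzx jbf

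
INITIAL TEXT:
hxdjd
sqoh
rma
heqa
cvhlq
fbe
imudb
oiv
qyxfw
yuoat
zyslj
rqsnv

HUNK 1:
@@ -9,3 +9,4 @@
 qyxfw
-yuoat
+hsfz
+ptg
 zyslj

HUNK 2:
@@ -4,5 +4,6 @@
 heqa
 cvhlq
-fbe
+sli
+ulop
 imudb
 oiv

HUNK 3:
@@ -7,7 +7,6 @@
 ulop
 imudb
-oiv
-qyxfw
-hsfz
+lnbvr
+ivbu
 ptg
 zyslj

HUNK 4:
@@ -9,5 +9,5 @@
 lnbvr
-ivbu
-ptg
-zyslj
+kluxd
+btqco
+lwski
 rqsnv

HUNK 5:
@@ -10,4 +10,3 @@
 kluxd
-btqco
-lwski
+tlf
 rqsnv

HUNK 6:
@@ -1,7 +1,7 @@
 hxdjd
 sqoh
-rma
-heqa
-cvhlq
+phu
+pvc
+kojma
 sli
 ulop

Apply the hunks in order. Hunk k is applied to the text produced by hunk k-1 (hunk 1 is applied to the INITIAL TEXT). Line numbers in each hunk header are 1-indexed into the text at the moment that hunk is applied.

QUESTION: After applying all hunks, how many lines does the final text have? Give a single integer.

Hunk 1: at line 9 remove [yuoat] add [hsfz,ptg] -> 13 lines: hxdjd sqoh rma heqa cvhlq fbe imudb oiv qyxfw hsfz ptg zyslj rqsnv
Hunk 2: at line 4 remove [fbe] add [sli,ulop] -> 14 lines: hxdjd sqoh rma heqa cvhlq sli ulop imudb oiv qyxfw hsfz ptg zyslj rqsnv
Hunk 3: at line 7 remove [oiv,qyxfw,hsfz] add [lnbvr,ivbu] -> 13 lines: hxdjd sqoh rma heqa cvhlq sli ulop imudb lnbvr ivbu ptg zyslj rqsnv
Hunk 4: at line 9 remove [ivbu,ptg,zyslj] add [kluxd,btqco,lwski] -> 13 lines: hxdjd sqoh rma heqa cvhlq sli ulop imudb lnbvr kluxd btqco lwski rqsnv
Hunk 5: at line 10 remove [btqco,lwski] add [tlf] -> 12 lines: hxdjd sqoh rma heqa cvhlq sli ulop imudb lnbvr kluxd tlf rqsnv
Hunk 6: at line 1 remove [rma,heqa,cvhlq] add [phu,pvc,kojma] -> 12 lines: hxdjd sqoh phu pvc kojma sli ulop imudb lnbvr kluxd tlf rqsnv
Final line count: 12

Answer: 12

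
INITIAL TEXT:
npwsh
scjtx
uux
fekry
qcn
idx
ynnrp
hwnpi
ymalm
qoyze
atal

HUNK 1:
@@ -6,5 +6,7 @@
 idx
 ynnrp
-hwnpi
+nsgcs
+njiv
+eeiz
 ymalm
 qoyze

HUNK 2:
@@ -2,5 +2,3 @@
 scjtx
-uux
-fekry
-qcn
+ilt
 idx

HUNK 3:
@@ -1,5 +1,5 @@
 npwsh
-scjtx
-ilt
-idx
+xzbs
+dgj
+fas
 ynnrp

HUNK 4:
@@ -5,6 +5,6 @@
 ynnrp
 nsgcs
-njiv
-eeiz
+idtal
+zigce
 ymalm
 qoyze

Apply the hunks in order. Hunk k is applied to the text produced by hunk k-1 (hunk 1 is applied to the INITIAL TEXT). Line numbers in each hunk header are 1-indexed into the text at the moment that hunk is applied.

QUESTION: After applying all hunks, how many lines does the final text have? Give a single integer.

Hunk 1: at line 6 remove [hwnpi] add [nsgcs,njiv,eeiz] -> 13 lines: npwsh scjtx uux fekry qcn idx ynnrp nsgcs njiv eeiz ymalm qoyze atal
Hunk 2: at line 2 remove [uux,fekry,qcn] add [ilt] -> 11 lines: npwsh scjtx ilt idx ynnrp nsgcs njiv eeiz ymalm qoyze atal
Hunk 3: at line 1 remove [scjtx,ilt,idx] add [xzbs,dgj,fas] -> 11 lines: npwsh xzbs dgj fas ynnrp nsgcs njiv eeiz ymalm qoyze atal
Hunk 4: at line 5 remove [njiv,eeiz] add [idtal,zigce] -> 11 lines: npwsh xzbs dgj fas ynnrp nsgcs idtal zigce ymalm qoyze atal
Final line count: 11

Answer: 11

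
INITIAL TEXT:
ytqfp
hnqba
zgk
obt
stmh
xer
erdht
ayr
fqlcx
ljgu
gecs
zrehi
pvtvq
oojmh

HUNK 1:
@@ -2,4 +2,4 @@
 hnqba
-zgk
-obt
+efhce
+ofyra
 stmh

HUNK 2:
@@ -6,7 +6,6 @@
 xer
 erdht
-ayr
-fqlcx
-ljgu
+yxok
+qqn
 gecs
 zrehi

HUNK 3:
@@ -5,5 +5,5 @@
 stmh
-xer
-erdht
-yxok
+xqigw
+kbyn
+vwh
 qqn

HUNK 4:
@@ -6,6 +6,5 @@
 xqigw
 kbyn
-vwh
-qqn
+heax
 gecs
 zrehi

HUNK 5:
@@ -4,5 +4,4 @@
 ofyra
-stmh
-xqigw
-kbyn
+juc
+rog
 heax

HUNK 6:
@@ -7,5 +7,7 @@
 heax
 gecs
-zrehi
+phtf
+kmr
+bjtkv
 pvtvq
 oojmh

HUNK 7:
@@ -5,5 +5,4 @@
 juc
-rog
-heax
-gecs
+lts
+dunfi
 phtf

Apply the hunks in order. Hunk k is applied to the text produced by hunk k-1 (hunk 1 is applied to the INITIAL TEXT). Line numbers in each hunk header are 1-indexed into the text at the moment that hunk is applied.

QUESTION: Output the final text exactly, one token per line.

Hunk 1: at line 2 remove [zgk,obt] add [efhce,ofyra] -> 14 lines: ytqfp hnqba efhce ofyra stmh xer erdht ayr fqlcx ljgu gecs zrehi pvtvq oojmh
Hunk 2: at line 6 remove [ayr,fqlcx,ljgu] add [yxok,qqn] -> 13 lines: ytqfp hnqba efhce ofyra stmh xer erdht yxok qqn gecs zrehi pvtvq oojmh
Hunk 3: at line 5 remove [xer,erdht,yxok] add [xqigw,kbyn,vwh] -> 13 lines: ytqfp hnqba efhce ofyra stmh xqigw kbyn vwh qqn gecs zrehi pvtvq oojmh
Hunk 4: at line 6 remove [vwh,qqn] add [heax] -> 12 lines: ytqfp hnqba efhce ofyra stmh xqigw kbyn heax gecs zrehi pvtvq oojmh
Hunk 5: at line 4 remove [stmh,xqigw,kbyn] add [juc,rog] -> 11 lines: ytqfp hnqba efhce ofyra juc rog heax gecs zrehi pvtvq oojmh
Hunk 6: at line 7 remove [zrehi] add [phtf,kmr,bjtkv] -> 13 lines: ytqfp hnqba efhce ofyra juc rog heax gecs phtf kmr bjtkv pvtvq oojmh
Hunk 7: at line 5 remove [rog,heax,gecs] add [lts,dunfi] -> 12 lines: ytqfp hnqba efhce ofyra juc lts dunfi phtf kmr bjtkv pvtvq oojmh

Answer: ytqfp
hnqba
efhce
ofyra
juc
lts
dunfi
phtf
kmr
bjtkv
pvtvq
oojmh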